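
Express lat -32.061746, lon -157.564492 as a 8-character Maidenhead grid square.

BF17fw25

Shift to the Maidenhead origin (180°W, 90°S): lon 22.43551, lat 57.93825.
Field (20°×10°, letters A–R): lon ⌊22.43551/20⌋ = 1 → B; lat ⌊57.93825/10⌋ = 5 → F.
Square (2°×1°, digits 0–9): lon ⌊2.43551/2⌋ = 1; lat ⌊7.93825/1⌋ = 7.
Subsquare (5′×2.5′, letters a–x): lon ⌊0.43551/0.0833333⌋ = 5 → f; lat ⌊0.93825/0.0416667⌋ = 22 → w.
Extended square (30″×15″, digits 0–9): lon ⌊0.01884/0.00833333⌋ = 2; lat ⌊0.02159/0.00416667⌋ = 5.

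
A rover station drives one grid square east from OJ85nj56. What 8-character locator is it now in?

OJ85nj66

Longitude extended square 5; +1 → 6.
The latitude characters are unchanged.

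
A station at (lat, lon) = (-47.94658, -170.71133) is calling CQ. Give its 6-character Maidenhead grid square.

Offset from 180°W / 90°S: lon 9.2887°, lat 42.0534°.
Field: 9.2887/20 → 0 → A, 42.0534/10 → 4 → E; chars AE.
Square: 9.2887/2 → 4, 2.0534/1 → 2; chars 42.
Subsquare: 1.2887/0.0833333 → 15 → p, 0.0534/0.0416667 → 1 → b; chars pb.

AE42pb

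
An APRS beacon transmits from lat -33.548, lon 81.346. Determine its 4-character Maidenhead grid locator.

Shift to the Maidenhead origin (180°W, 90°S): lon 261.35, lat 56.45.
Field: lon ⌊261.35/20⌋ = 13 → N; lat ⌊56.45/10⌋ = 5 → F.
Square: lon ⌊1.35/2⌋ = 0; lat ⌊6.45/1⌋ = 6.

NF06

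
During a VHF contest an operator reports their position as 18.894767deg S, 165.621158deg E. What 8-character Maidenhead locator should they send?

Offset from 180°W / 90°S: lon 345.62116°, lat 71.10523°.
Field (20°×10°, letters A–R): lon ⌊345.62116/20⌋ = 17 → R; lat ⌊71.10523/10⌋ = 7 → H.
Square (2°×1°, digits 0–9): lon ⌊5.62116/2⌋ = 2; lat ⌊1.10523/1⌋ = 1.
Subsquare (5′×2.5′, letters a–x): lon ⌊1.62116/0.0833333⌋ = 19 → t; lat ⌊0.10523/0.0416667⌋ = 2 → c.
Extended square (30″×15″, digits 0–9): lon ⌊0.03782/0.00833333⌋ = 4; lat ⌊0.02190/0.00416667⌋ = 5.

RH21tc45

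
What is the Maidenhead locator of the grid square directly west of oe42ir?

OE42hr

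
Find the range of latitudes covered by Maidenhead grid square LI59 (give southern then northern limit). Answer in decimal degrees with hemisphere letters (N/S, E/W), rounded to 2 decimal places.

1.00° S, 0.00° N

Field L=11, I=8: +11·20° lon, +8·10° lat → SW at lon 40°, lat -10°.
Square 5, 9: +5·2° lon, +9·1° lat → SW at lon 50°, lat -1°.
Cell spans 2° lon × 1° lat.
south 1.00° S, north 0.00° N.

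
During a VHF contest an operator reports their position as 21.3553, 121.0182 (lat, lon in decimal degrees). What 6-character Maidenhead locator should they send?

PL01mi

Offset from 180°W / 90°S: lon 301.0182°, lat 111.3553°.
Field: 301.0182/20 → 15 → P, 111.3553/10 → 11 → L; chars PL.
Square: 1.0182/2 → 0, 1.3553/1 → 1; chars 01.
Subsquare: 1.0182/0.0833333 → 12 → m, 0.3553/0.0416667 → 8 → i; chars mi.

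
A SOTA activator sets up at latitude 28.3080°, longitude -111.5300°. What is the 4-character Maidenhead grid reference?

DL48

Offset from 180°W / 90°S: lon 68.47°, lat 118.31°.
Field (20°×10°, letters A–R): 68.47/20 → 3 → D, 118.31/10 → 11 → L; chars DL.
Square (2°×1°, digits 0–9): 8.47/2 → 4, 8.31/1 → 8; chars 48.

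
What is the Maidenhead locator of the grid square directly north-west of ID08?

Longitude square 0; −1 → -1, wraps to 9, carry into field.
Longitude field I = 8; −1 → 7 = H.
Latitude square 8; +1 → 9.

HD99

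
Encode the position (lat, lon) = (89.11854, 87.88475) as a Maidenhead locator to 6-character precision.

Shift to the Maidenhead origin (180°W, 90°S): lon 267.8847, lat 179.1185.
Field (20°×10°, letters A–R): 267.8847/20 → 13 → N, 179.1185/10 → 17 → R; chars NR.
Square (2°×1°, digits 0–9): 7.8847/2 → 3, 9.1185/1 → 9; chars 39.
Subsquare (5′×2.5′, letters a–x): 1.8847/0.0833333 → 22 → w, 0.1185/0.0416667 → 2 → c; chars wc.

NR39wc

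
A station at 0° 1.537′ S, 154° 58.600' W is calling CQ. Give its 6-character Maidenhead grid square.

BI29mx

Offset from 180°W / 90°S: lon 25.0233°, lat 89.9744°.
Field (20°×10°, letters A–R): 25.0233/20 → 1 → B, 89.9744/10 → 8 → I; chars BI.
Square (2°×1°, digits 0–9): 5.0233/2 → 2, 9.9744/1 → 9; chars 29.
Subsquare (5′×2.5′, letters a–x): 1.0233/0.0833333 → 12 → m, 0.9744/0.0416667 → 23 → x; chars mx.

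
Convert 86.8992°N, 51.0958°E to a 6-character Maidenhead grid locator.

LR56nv

Shift to the Maidenhead origin (180°W, 90°S): lon 231.0958, lat 176.8992.
Field: 231.0958/20 → 11 → L, 176.8992/10 → 17 → R; chars LR.
Square: 11.0958/2 → 5, 6.8992/1 → 6; chars 56.
Subsquare: 1.0958/0.0833333 → 13 → n, 0.8992/0.0416667 → 21 → v; chars nv.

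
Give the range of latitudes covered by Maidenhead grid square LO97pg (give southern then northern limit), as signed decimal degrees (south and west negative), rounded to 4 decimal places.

Field L=11, O=14: +11·20° lon, +14·10° lat → SW at lon 40°, lat 50°.
Square 9, 7: +9·2° lon, +7·1° lat → SW at lon 58°, lat 57°.
Subsquare p=15, g=6: +15·0.0833333° lon, +6·0.0416667° lat → SW at lon 59.25°, lat 57.25°.
Cell spans 0.0833333° lon × 0.0416667° lat.
south 57.2500, north 57.2917.

57.2500, 57.2917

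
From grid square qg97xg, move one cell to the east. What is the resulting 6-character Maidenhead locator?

RG07ag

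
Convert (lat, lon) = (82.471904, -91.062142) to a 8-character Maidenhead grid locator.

ER42ll23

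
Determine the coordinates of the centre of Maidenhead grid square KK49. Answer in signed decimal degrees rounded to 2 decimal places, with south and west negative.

Field K=10, K=10: +10·20° lon, +10·10° lat → SW at lon 20°, lat 10°.
Square 4, 9: +4·2° lon, +9·1° lat → SW at lon 28°, lat 19°.
Cell spans 2° lon × 1° lat. Centre is SW corner plus half of each.
latitude 19.50, longitude 29.00.

19.50, 29.00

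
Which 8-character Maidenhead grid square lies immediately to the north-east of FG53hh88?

FG53hh99

Longitude extended square 8; +1 → 9.
Latitude extended square 8; +1 → 9.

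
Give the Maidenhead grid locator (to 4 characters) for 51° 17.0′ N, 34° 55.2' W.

HO21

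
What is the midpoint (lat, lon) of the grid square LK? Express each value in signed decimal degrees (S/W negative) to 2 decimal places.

15.00, 50.00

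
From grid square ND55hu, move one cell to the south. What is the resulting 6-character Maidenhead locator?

Latitude subsquare u = 20; −1 → 19 = t.
The longitude characters are unchanged.

ND55ht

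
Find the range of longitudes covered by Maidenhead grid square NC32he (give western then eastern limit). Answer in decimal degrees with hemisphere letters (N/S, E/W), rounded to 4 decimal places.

Field N=13, C=2: +13·20° lon, +2·10° lat → SW at lon 80°, lat -70°.
Square 3, 2: +3·2° lon, +2·1° lat → SW at lon 86°, lat -68°.
Subsquare h=7, e=4: +7·0.0833333° lon, +4·0.0416667° lat → SW at lon 86.5833°, lat -67.8333°.
Cell spans 0.0833333° lon × 0.0416667° lat.
west 86.5833° E, east 86.6667° E.

86.5833° E, 86.6667° E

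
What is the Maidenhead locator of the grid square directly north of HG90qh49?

HG90qi40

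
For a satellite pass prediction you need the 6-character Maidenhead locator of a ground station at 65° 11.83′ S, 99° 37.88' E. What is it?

NC94tt

Offset from 180°W / 90°S: lon 279.6313°, lat 24.8028°.
Field: 279.6313/20 → 13 → N, 24.8028/10 → 2 → C; chars NC.
Square: 19.6313/2 → 9, 4.8028/1 → 4; chars 94.
Subsquare: 1.6313/0.0833333 → 19 → t, 0.8028/0.0416667 → 19 → t; chars tt.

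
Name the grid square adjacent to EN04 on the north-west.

DN95

Longitude square 0; −1 → -1, wraps to 9, carry into field.
Longitude field E = 4; −1 → 3 = D.
Latitude square 4; +1 → 5.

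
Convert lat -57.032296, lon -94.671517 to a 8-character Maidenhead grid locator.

Add 180° to longitude and 90° to latitude: 85.32848, 32.96770.
Field (20°×10°, letters A–R): 85.32848/20 → 4 → E, 32.96770/10 → 3 → D; chars ED.
Square (2°×1°, digits 0–9): 5.32848/2 → 2, 2.96770/1 → 2; chars 22.
Subsquare (5′×2.5′, letters a–x): 1.32848/0.0833333 → 15 → p, 0.96770/0.0416667 → 23 → x; chars px.
Extended square (30″×15″, digits 0–9): 0.07848/0.00833333 → 9, 0.00937/0.00416667 → 2; chars 92.

ED22px92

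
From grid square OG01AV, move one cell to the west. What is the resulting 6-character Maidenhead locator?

NG91xv

Longitude subsquare a = 0; −1 → -1, wraps to 23 = x, carry into square.
Longitude square 0; −1 → -1, wraps to 9, carry into field.
Longitude field O = 14; −1 → 13 = N.
The latitude characters are unchanged.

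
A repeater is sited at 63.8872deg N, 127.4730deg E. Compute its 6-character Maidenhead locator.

PP33rv

Shift to the Maidenhead origin (180°W, 90°S): lon 307.4730, lat 153.8872.
Field: lon ⌊307.4730/20⌋ = 15 → P; lat ⌊153.8872/10⌋ = 15 → P.
Square: lon ⌊7.4730/2⌋ = 3; lat ⌊3.8872/1⌋ = 3.
Subsquare: lon ⌊1.4730/0.0833333⌋ = 17 → r; lat ⌊0.8872/0.0416667⌋ = 21 → v.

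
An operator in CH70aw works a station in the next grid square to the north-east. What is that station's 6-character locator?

Longitude subsquare a = 0; +1 → 1 = b.
Latitude subsquare w = 22; +1 → 23 = x.

CH70bx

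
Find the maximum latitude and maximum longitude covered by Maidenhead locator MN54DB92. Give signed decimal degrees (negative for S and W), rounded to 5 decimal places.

44.05417, 70.33333

Field M=12, N=13: +12·20° lon, +13·10° lat → SW at lon 60°, lat 40°.
Square 5, 4: +5·2° lon, +4·1° lat → SW at lon 70°, lat 44°.
Subsquare d=3, b=1: +3·0.0833333° lon, +1·0.0416667° lat → SW at lon 70.25°, lat 44.0417°.
Extended square 9, 2: +9·0.00833333° lon, +2·0.00416667° lat → SW at lon 70.325°, lat 44.05°.
Cell spans 0.00833333° lon × 0.00416667° lat. NE corner is SW corner plus one full cell.
latitude 44.05417, longitude 70.33333.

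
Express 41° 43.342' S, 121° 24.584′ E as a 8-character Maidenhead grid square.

PE08qg96

Add 180° to longitude and 90° to latitude: 301.40973, 48.27763.
Field (20°×10°, letters A–R): lon ⌊301.40973/20⌋ = 15 → P; lat ⌊48.27763/10⌋ = 4 → E.
Square (2°×1°, digits 0–9): lon ⌊1.40973/2⌋ = 0; lat ⌊8.27763/1⌋ = 8.
Subsquare (5′×2.5′, letters a–x): lon ⌊1.40973/0.0833333⌋ = 16 → q; lat ⌊0.27763/0.0416667⌋ = 6 → g.
Extended square (30″×15″, digits 0–9): lon ⌊0.07640/0.00833333⌋ = 9; lat ⌊0.02763/0.00416667⌋ = 6.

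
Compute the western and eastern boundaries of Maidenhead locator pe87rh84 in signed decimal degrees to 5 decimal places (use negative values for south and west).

Field P=15, E=4: +15·20° lon, +4·10° lat → SW at lon 120°, lat -50°.
Square 8, 7: +8·2° lon, +7·1° lat → SW at lon 136°, lat -43°.
Subsquare r=17, h=7: +17·0.0833333° lon, +7·0.0416667° lat → SW at lon 137.417°, lat -42.7083°.
Extended square 8, 4: +8·0.00833333° lon, +4·0.00416667° lat → SW at lon 137.483°, lat -42.6917°.
Cell spans 0.00833333° lon × 0.00416667° lat.
west 137.48333, east 137.49167.

137.48333, 137.49167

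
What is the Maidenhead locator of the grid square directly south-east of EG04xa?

EG13ax

Longitude subsquare x = 23; +1 → 24, wraps to 0 = a, carry into square.
Longitude square 0; +1 → 1.
Latitude subsquare a = 0; −1 → -1, wraps to 23 = x, carry into square.
Latitude square 4; −1 → 3.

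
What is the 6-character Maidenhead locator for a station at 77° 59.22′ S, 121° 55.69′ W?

Shift to the Maidenhead origin (180°W, 90°S): lon 58.0718, lat 12.0130.
Field: 58.0718/20 → 2 → C, 12.0130/10 → 1 → B; chars CB.
Square: 18.0718/2 → 9, 2.0130/1 → 2; chars 92.
Subsquare: 0.0718/0.0833333 → 0 → a, 0.0130/0.0416667 → 0 → a; chars aa.

CB92aa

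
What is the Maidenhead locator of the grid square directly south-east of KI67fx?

KI67gw

Longitude subsquare f = 5; +1 → 6 = g.
Latitude subsquare x = 23; −1 → 22 = w.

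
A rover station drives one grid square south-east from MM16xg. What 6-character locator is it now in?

Longitude subsquare x = 23; +1 → 24, wraps to 0 = a, carry into square.
Longitude square 1; +1 → 2.
Latitude subsquare g = 6; −1 → 5 = f.

MM26af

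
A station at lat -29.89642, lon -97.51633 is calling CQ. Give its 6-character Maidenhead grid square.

EG10fc

Add 180° to longitude and 90° to latitude: 82.4837, 60.1036.
Field (20°×10°, letters A–R): 82.4837/20 → 4 → E, 60.1036/10 → 6 → G; chars EG.
Square (2°×1°, digits 0–9): 2.4837/2 → 1, 0.1036/1 → 0; chars 10.
Subsquare (5′×2.5′, letters a–x): 0.4837/0.0833333 → 5 → f, 0.1036/0.0416667 → 2 → c; chars fc.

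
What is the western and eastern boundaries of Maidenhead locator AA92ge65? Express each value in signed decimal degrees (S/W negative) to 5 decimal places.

Field A=0, A=0: +0·20° lon, +0·10° lat → SW at lon -180°, lat -90°.
Square 9, 2: +9·2° lon, +2·1° lat → SW at lon -162°, lat -88°.
Subsquare g=6, e=4: +6·0.0833333° lon, +4·0.0416667° lat → SW at lon -161.5°, lat -87.8333°.
Extended square 6, 5: +6·0.00833333° lon, +5·0.00416667° lat → SW at lon -161.45°, lat -87.8125°.
Cell spans 0.00833333° lon × 0.00416667° lat.
west -161.45000, east -161.44167.

-161.45000, -161.44167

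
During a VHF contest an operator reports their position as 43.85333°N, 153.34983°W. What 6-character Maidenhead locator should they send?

BN33hu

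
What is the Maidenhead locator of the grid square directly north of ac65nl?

AC65nm

Latitude subsquare l = 11; +1 → 12 = m.
The longitude characters are unchanged.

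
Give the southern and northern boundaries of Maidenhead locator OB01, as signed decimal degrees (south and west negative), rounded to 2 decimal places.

-79.00, -78.00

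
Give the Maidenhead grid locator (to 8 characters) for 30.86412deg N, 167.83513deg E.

RM30wu07

Add 180° to longitude and 90° to latitude: 347.83513, 120.86412.
Field: lon ⌊347.83513/20⌋ = 17 → R; lat ⌊120.86412/10⌋ = 12 → M.
Square: lon ⌊7.83513/2⌋ = 3; lat ⌊0.86412/1⌋ = 0.
Subsquare: lon ⌊1.83513/0.0833333⌋ = 22 → w; lat ⌊0.86412/0.0416667⌋ = 20 → u.
Extended square: lon ⌊0.00180/0.00833333⌋ = 0; lat ⌊0.03079/0.00416667⌋ = 7.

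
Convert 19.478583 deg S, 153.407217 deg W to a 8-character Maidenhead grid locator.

Offset from 180°W / 90°S: lon 26.59278°, lat 70.52142°.
Field: 26.59278/20 → 1 → B, 70.52142/10 → 7 → H; chars BH.
Square: 6.59278/2 → 3, 0.52142/1 → 0; chars 30.
Subsquare: 0.59278/0.0833333 → 7 → h, 0.52142/0.0416667 → 12 → m; chars hm.
Extended square: 0.00945/0.00833333 → 1, 0.02142/0.00416667 → 5; chars 15.

BH30hm15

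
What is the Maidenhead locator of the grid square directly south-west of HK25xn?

HK25wm

Longitude subsquare x = 23; −1 → 22 = w.
Latitude subsquare n = 13; −1 → 12 = m.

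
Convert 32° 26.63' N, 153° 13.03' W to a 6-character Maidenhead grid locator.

BM32jk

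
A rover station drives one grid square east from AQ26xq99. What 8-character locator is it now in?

AQ36aq09

Longitude extended square 9; +1 → 10, wraps to 0, carry into subsquare.
Longitude subsquare x = 23; +1 → 24, wraps to 0 = a, carry into square.
Longitude square 2; +1 → 3.
The latitude characters are unchanged.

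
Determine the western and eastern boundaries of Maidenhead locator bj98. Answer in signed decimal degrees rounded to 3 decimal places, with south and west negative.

-142.000, -140.000

Field B=1, J=9: +1·20° lon, +9·10° lat → SW at lon -160°, lat 0°.
Square 9, 8: +9·2° lon, +8·1° lat → SW at lon -142°, lat 8°.
Cell spans 2° lon × 1° lat.
west -142.000, east -140.000.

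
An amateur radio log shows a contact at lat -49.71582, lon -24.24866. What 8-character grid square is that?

HE70vg08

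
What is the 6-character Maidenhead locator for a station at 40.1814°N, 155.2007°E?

QN70oe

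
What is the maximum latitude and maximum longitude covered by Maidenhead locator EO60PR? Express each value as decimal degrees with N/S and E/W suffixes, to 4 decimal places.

50.7500° N, 86.6667° W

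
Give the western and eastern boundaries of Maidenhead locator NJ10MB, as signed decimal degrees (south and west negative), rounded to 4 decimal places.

Field N=13, J=9: +13·20° lon, +9·10° lat → SW at lon 80°, lat 0°.
Square 1, 0: +1·2° lon, +0·1° lat → SW at lon 82°, lat 0°.
Subsquare m=12, b=1: +12·0.0833333° lon, +1·0.0416667° lat → SW at lon 83°, lat 0.0416667°.
Cell spans 0.0833333° lon × 0.0416667° lat.
west 83.0000, east 83.0833.

83.0000, 83.0833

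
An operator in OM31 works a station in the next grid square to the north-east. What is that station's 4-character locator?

OM42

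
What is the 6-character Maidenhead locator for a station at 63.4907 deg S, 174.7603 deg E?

RC76jm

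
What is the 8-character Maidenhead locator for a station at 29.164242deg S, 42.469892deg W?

GG80su30

Add 180° to longitude and 90° to latitude: 137.53011, 60.83576.
Field: lon ⌊137.53011/20⌋ = 6 → G; lat ⌊60.83576/10⌋ = 6 → G.
Square: lon ⌊17.53011/2⌋ = 8; lat ⌊0.83576/1⌋ = 0.
Subsquare: lon ⌊1.53011/0.0833333⌋ = 18 → s; lat ⌊0.83576/0.0416667⌋ = 20 → u.
Extended square: lon ⌊0.03011/0.00833333⌋ = 3; lat ⌊0.00242/0.00416667⌋ = 0.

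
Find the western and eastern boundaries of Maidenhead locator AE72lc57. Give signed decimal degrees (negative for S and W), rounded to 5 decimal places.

-165.04167, -165.03333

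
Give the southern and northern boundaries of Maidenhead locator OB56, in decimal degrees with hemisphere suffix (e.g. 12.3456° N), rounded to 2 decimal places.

74.00° S, 73.00° S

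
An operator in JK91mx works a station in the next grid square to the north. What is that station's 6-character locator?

Latitude subsquare x = 23; +1 → 24, wraps to 0 = a, carry into square.
Latitude square 1; +1 → 2.
The longitude characters are unchanged.

JK92ma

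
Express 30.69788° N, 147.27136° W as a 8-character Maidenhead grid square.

BM60iq77

Add 180° to longitude and 90° to latitude: 32.72864, 120.69788.
Field (20°×10°, letters A–R): 32.72864/20 → 1 → B, 120.69788/10 → 12 → M; chars BM.
Square (2°×1°, digits 0–9): 12.72864/2 → 6, 0.69788/1 → 0; chars 60.
Subsquare (5′×2.5′, letters a–x): 0.72864/0.0833333 → 8 → i, 0.69788/0.0416667 → 16 → q; chars iq.
Extended square (30″×15″, digits 0–9): 0.06197/0.00833333 → 7, 0.03121/0.00416667 → 7; chars 77.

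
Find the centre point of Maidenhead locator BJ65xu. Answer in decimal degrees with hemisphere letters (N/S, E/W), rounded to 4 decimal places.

Field B=1, J=9: +1·20° lon, +9·10° lat → SW at lon -160°, lat 0°.
Square 6, 5: +6·2° lon, +5·1° lat → SW at lon -148°, lat 5°.
Subsquare x=23, u=20: +23·0.0833333° lon, +20·0.0416667° lat → SW at lon -146.083°, lat 5.83333°.
Cell spans 0.0833333° lon × 0.0416667° lat. Centre is SW corner plus half of each.
latitude 5.8542° N, longitude 146.0417° W.

5.8542° N, 146.0417° W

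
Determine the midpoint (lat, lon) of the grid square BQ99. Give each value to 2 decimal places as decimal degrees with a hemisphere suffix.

Field B=1, Q=16: +1·20° lon, +16·10° lat → SW at lon -160°, lat 70°.
Square 9, 9: +9·2° lon, +9·1° lat → SW at lon -142°, lat 79°.
Cell spans 2° lon × 1° lat. Centre is SW corner plus half of each.
latitude 79.50° N, longitude 141.00° W.

79.50° N, 141.00° W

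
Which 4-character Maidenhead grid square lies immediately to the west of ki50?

KI40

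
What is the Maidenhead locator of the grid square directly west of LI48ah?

LI38xh

Longitude subsquare a = 0; −1 → -1, wraps to 23 = x, carry into square.
Longitude square 4; −1 → 3.
The latitude characters are unchanged.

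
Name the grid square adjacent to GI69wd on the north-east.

GI69xe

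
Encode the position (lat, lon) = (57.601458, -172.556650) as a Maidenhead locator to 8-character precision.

AO37ro34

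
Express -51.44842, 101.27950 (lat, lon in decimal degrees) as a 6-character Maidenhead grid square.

Offset from 180°W / 90°S: lon 281.2795°, lat 38.5516°.
Field (20°×10°, letters A–R): 281.2795/20 → 14 → O, 38.5516/10 → 3 → D; chars OD.
Square (2°×1°, digits 0–9): 1.2795/2 → 0, 8.5516/1 → 8; chars 08.
Subsquare (5′×2.5′, letters a–x): 1.2795/0.0833333 → 15 → p, 0.5516/0.0416667 → 13 → n; chars pn.

OD08pn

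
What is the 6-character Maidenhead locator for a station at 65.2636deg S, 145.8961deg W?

Shift to the Maidenhead origin (180°W, 90°S): lon 34.1039, lat 24.7364.
Field: 34.1039/20 → 1 → B, 24.7364/10 → 2 → C; chars BC.
Square: 14.1039/2 → 7, 4.7364/1 → 4; chars 74.
Subsquare: 0.1039/0.0833333 → 1 → b, 0.7364/0.0416667 → 17 → r; chars br.

BC74br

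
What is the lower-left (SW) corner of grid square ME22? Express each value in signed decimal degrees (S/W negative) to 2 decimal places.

Field M=12, E=4: +12·20° lon, +4·10° lat → SW at lon 60°, lat -50°.
Square 2, 2: +2·2° lon, +2·1° lat → SW at lon 64°, lat -48°.
latitude -48.00, longitude 64.00.

-48.00, 64.00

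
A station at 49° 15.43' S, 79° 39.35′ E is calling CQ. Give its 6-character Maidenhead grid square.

ME90tr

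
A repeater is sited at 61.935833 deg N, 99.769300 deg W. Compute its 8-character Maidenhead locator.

EP01cw74

Shift to the Maidenhead origin (180°W, 90°S): lon 80.23070, lat 151.93583.
Field: 80.23070/20 → 4 → E, 151.93583/10 → 15 → P; chars EP.
Square: 0.23070/2 → 0, 1.93583/1 → 1; chars 01.
Subsquare: 0.23070/0.0833333 → 2 → c, 0.93583/0.0416667 → 22 → w; chars cw.
Extended square: 0.06403/0.00833333 → 7, 0.01917/0.00416667 → 4; chars 74.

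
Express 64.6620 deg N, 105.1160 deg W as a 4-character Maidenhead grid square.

Add 180° to longitude and 90° to latitude: 74.88, 154.66.
Field: lon ⌊74.88/20⌋ = 3 → D; lat ⌊154.66/10⌋ = 15 → P.
Square: lon ⌊14.88/2⌋ = 7; lat ⌊4.66/1⌋ = 4.

DP74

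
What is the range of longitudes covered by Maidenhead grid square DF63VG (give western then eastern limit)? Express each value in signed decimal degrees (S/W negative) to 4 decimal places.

-106.2500, -106.1667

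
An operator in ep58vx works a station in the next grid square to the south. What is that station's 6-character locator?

EP58vw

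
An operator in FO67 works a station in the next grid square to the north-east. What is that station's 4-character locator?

FO78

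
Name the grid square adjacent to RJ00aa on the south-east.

RI09bx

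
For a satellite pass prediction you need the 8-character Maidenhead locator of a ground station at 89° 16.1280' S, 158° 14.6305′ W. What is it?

Shift to the Maidenhead origin (180°W, 90°S): lon 21.75616, lat 0.73120.
Field: lon ⌊21.75616/20⌋ = 1 → B; lat ⌊0.73120/10⌋ = 0 → A.
Square: lon ⌊1.75616/2⌋ = 0; lat ⌊0.73120/1⌋ = 0.
Subsquare: lon ⌊1.75616/0.0833333⌋ = 21 → v; lat ⌊0.73120/0.0416667⌋ = 17 → r.
Extended square: lon ⌊0.00616/0.00833333⌋ = 0; lat ⌊0.02287/0.00416667⌋ = 5.

BA00vr05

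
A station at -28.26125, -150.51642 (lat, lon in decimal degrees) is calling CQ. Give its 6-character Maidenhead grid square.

BG41rr

Offset from 180°W / 90°S: lon 29.4836°, lat 61.7387°.
Field (20°×10°, letters A–R): lon ⌊29.4836/20⌋ = 1 → B; lat ⌊61.7387/10⌋ = 6 → G.
Square (2°×1°, digits 0–9): lon ⌊9.4836/2⌋ = 4; lat ⌊1.7387/1⌋ = 1.
Subsquare (5′×2.5′, letters a–x): lon ⌊1.4836/0.0833333⌋ = 17 → r; lat ⌊0.7387/0.0416667⌋ = 17 → r.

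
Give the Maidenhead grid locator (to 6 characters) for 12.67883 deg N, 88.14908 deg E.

NK42bq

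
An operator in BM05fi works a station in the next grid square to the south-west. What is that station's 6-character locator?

BM05eh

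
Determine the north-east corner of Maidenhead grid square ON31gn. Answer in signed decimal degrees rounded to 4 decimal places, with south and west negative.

Field O=14, N=13: +14·20° lon, +13·10° lat → SW at lon 100°, lat 40°.
Square 3, 1: +3·2° lon, +1·1° lat → SW at lon 106°, lat 41°.
Subsquare g=6, n=13: +6·0.0833333° lon, +13·0.0416667° lat → SW at lon 106.5°, lat 41.5417°.
Cell spans 0.0833333° lon × 0.0416667° lat. NE corner is SW corner plus one full cell.
latitude 41.5833, longitude 106.5833.

41.5833, 106.5833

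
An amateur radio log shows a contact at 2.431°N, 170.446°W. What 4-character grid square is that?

AJ42

Add 180° to longitude and 90° to latitude: 9.55, 92.43.
Field: 9.55/20 → 0 → A, 92.43/10 → 9 → J; chars AJ.
Square: 9.55/2 → 4, 2.43/1 → 2; chars 42.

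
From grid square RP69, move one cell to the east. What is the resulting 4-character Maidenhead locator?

Longitude square 6; +1 → 7.
The latitude characters are unchanged.

RP79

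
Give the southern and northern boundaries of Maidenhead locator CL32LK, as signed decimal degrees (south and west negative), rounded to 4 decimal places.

Field C=2, L=11: +2·20° lon, +11·10° lat → SW at lon -140°, lat 20°.
Square 3, 2: +3·2° lon, +2·1° lat → SW at lon -134°, lat 22°.
Subsquare l=11, k=10: +11·0.0833333° lon, +10·0.0416667° lat → SW at lon -133.083°, lat 22.4167°.
Cell spans 0.0833333° lon × 0.0416667° lat.
south 22.4167, north 22.4583.

22.4167, 22.4583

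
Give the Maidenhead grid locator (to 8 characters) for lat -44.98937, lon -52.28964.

Shift to the Maidenhead origin (180°W, 90°S): lon 127.71036, lat 45.01063.
Field (20°×10°, letters A–R): lon ⌊127.71036/20⌋ = 6 → G; lat ⌊45.01063/10⌋ = 4 → E.
Square (2°×1°, digits 0–9): lon ⌊7.71036/2⌋ = 3; lat ⌊5.01063/1⌋ = 5.
Subsquare (5′×2.5′, letters a–x): lon ⌊1.71036/0.0833333⌋ = 20 → u; lat ⌊0.01063/0.0416667⌋ = 0 → a.
Extended square (30″×15″, digits 0–9): lon ⌊0.04369/0.00833333⌋ = 5; lat ⌊0.01063/0.00416667⌋ = 2.

GE35ua52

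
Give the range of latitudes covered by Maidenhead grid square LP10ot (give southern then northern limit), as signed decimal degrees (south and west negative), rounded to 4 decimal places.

Field L=11, P=15: +11·20° lon, +15·10° lat → SW at lon 40°, lat 60°.
Square 1, 0: +1·2° lon, +0·1° lat → SW at lon 42°, lat 60°.
Subsquare o=14, t=19: +14·0.0833333° lon, +19·0.0416667° lat → SW at lon 43.1667°, lat 60.7917°.
Cell spans 0.0833333° lon × 0.0416667° lat.
south 60.7917, north 60.8333.

60.7917, 60.8333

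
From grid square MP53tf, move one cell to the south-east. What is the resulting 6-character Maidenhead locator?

Longitude subsquare t = 19; +1 → 20 = u.
Latitude subsquare f = 5; −1 → 4 = e.

MP53ue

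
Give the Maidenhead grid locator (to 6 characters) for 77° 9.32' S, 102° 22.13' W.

DB82tu

Offset from 180°W / 90°S: lon 77.6312°, lat 12.8447°.
Field: 77.6312/20 → 3 → D, 12.8447/10 → 1 → B; chars DB.
Square: 17.6312/2 → 8, 2.8447/1 → 2; chars 82.
Subsquare: 1.6312/0.0833333 → 19 → t, 0.8447/0.0416667 → 20 → u; chars tu.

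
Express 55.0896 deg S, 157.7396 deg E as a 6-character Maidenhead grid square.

QD84uv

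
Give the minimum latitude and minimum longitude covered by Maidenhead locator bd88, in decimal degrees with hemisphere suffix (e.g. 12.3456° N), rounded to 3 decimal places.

52.000° S, 144.000° W

Field B=1, D=3: +1·20° lon, +3·10° lat → SW at lon -160°, lat -60°.
Square 8, 8: +8·2° lon, +8·1° lat → SW at lon -144°, lat -52°.
latitude 52.000° S, longitude 144.000° W.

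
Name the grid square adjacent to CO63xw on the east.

CO73aw

Longitude subsquare x = 23; +1 → 24, wraps to 0 = a, carry into square.
Longitude square 6; +1 → 7.
The latitude characters are unchanged.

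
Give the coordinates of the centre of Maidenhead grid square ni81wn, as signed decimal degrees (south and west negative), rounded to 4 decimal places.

-8.4375, 97.8750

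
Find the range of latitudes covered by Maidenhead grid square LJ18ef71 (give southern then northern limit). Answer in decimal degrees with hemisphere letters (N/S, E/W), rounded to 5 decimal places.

8.21250° N, 8.21667° N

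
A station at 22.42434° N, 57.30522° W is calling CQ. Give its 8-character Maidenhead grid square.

GL12ik31

Add 180° to longitude and 90° to latitude: 122.69478, 112.42434.
Field: lon ⌊122.69478/20⌋ = 6 → G; lat ⌊112.42434/10⌋ = 11 → L.
Square: lon ⌊2.69478/2⌋ = 1; lat ⌊2.42434/1⌋ = 2.
Subsquare: lon ⌊0.69478/0.0833333⌋ = 8 → i; lat ⌊0.42434/0.0416667⌋ = 10 → k.
Extended square: lon ⌊0.02811/0.00833333⌋ = 3; lat ⌊0.00767/0.00416667⌋ = 1.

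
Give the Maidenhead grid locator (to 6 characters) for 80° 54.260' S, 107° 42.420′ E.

Offset from 180°W / 90°S: lon 287.7070°, lat 9.0957°.
Field: 287.7070/20 → 14 → O, 9.0957/10 → 0 → A; chars OA.
Square: 7.7070/2 → 3, 9.0957/1 → 9; chars 39.
Subsquare: 1.7070/0.0833333 → 20 → u, 0.0957/0.0416667 → 2 → c; chars uc.

OA39uc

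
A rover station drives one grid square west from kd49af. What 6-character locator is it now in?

KD39xf

Longitude subsquare a = 0; −1 → -1, wraps to 23 = x, carry into square.
Longitude square 4; −1 → 3.
The latitude characters are unchanged.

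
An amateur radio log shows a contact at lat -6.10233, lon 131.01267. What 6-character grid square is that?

PI53mv

Add 180° to longitude and 90° to latitude: 311.0127, 83.8977.
Field: 311.0127/20 → 15 → P, 83.8977/10 → 8 → I; chars PI.
Square: 11.0127/2 → 5, 3.8977/1 → 3; chars 53.
Subsquare: 1.0127/0.0833333 → 12 → m, 0.8977/0.0416667 → 21 → v; chars mv.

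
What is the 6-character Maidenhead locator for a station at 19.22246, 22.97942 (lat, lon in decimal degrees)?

Offset from 180°W / 90°S: lon 202.9794°, lat 109.2225°.
Field: 202.9794/20 → 10 → K, 109.2225/10 → 10 → K; chars KK.
Square: 2.9794/2 → 1, 9.2225/1 → 9; chars 19.
Subsquare: 0.9794/0.0833333 → 11 → l, 0.2225/0.0416667 → 5 → f; chars lf.

KK19lf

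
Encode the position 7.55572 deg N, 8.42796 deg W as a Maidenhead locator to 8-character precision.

Add 180° to longitude and 90° to latitude: 171.57204, 97.55572.
Field: 171.57204/20 → 8 → I, 97.55572/10 → 9 → J; chars IJ.
Square: 11.57204/2 → 5, 7.55572/1 → 7; chars 57.
Subsquare: 1.57204/0.0833333 → 18 → s, 0.55572/0.0416667 → 13 → n; chars sn.
Extended square: 0.07204/0.00833333 → 8, 0.01405/0.00416667 → 3; chars 83.

IJ57sn83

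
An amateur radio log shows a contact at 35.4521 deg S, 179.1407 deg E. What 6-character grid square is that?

RF94nn

Add 180° to longitude and 90° to latitude: 359.1407, 54.5479.
Field: 359.1407/20 → 17 → R, 54.5479/10 → 5 → F; chars RF.
Square: 19.1407/2 → 9, 4.5479/1 → 4; chars 94.
Subsquare: 1.1407/0.0833333 → 13 → n, 0.5479/0.0416667 → 13 → n; chars nn.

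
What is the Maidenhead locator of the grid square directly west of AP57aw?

Longitude subsquare a = 0; −1 → -1, wraps to 23 = x, carry into square.
Longitude square 5; −1 → 4.
The latitude characters are unchanged.

AP47xw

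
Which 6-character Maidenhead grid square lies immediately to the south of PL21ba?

PL20bx

Latitude subsquare a = 0; −1 → -1, wraps to 23 = x, carry into square.
Latitude square 1; −1 → 0.
The longitude characters are unchanged.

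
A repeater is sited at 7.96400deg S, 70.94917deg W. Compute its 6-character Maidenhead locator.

FI42ma

Offset from 180°W / 90°S: lon 109.0508°, lat 82.0360°.
Field (20°×10°, letters A–R): 109.0508/20 → 5 → F, 82.0360/10 → 8 → I; chars FI.
Square (2°×1°, digits 0–9): 9.0508/2 → 4, 2.0360/1 → 2; chars 42.
Subsquare (5′×2.5′, letters a–x): 1.0508/0.0833333 → 12 → m, 0.0360/0.0416667 → 0 → a; chars ma.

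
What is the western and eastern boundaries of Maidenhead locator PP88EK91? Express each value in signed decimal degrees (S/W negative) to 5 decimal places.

Field P=15, P=15: +15·20° lon, +15·10° lat → SW at lon 120°, lat 60°.
Square 8, 8: +8·2° lon, +8·1° lat → SW at lon 136°, lat 68°.
Subsquare e=4, k=10: +4·0.0833333° lon, +10·0.0416667° lat → SW at lon 136.333°, lat 68.4167°.
Extended square 9, 1: +9·0.00833333° lon, +1·0.00416667° lat → SW at lon 136.408°, lat 68.4208°.
Cell spans 0.00833333° lon × 0.00416667° lat.
west 136.40833, east 136.41667.

136.40833, 136.41667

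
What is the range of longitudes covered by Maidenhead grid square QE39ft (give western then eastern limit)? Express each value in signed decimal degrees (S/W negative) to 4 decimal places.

146.4167, 146.5000

Field Q=16, E=4: +16·20° lon, +4·10° lat → SW at lon 140°, lat -50°.
Square 3, 9: +3·2° lon, +9·1° lat → SW at lon 146°, lat -41°.
Subsquare f=5, t=19: +5·0.0833333° lon, +19·0.0416667° lat → SW at lon 146.417°, lat -40.2083°.
Cell spans 0.0833333° lon × 0.0416667° lat.
west 146.4167, east 146.5000.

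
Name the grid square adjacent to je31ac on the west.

JE21xc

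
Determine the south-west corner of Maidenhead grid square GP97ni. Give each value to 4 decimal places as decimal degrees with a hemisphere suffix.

Field G=6, P=15: +6·20° lon, +15·10° lat → SW at lon -60°, lat 60°.
Square 9, 7: +9·2° lon, +7·1° lat → SW at lon -42°, lat 67°.
Subsquare n=13, i=8: +13·0.0833333° lon, +8·0.0416667° lat → SW at lon -40.9167°, lat 67.3333°.
latitude 67.3333° N, longitude 40.9167° W.

67.3333° N, 40.9167° W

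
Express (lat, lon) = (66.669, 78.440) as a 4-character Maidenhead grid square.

Shift to the Maidenhead origin (180°W, 90°S): lon 258.44, lat 156.67.
Field: lon ⌊258.44/20⌋ = 12 → M; lat ⌊156.67/10⌋ = 15 → P.
Square: lon ⌊18.44/2⌋ = 9; lat ⌊6.67/1⌋ = 6.

MP96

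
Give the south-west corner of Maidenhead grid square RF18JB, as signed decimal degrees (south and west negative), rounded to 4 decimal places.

Field R=17, F=5: +17·20° lon, +5·10° lat → SW at lon 160°, lat -40°.
Square 1, 8: +1·2° lon, +8·1° lat → SW at lon 162°, lat -32°.
Subsquare j=9, b=1: +9·0.0833333° lon, +1·0.0416667° lat → SW at lon 162.75°, lat -31.9583°.
latitude -31.9583, longitude 162.7500.

-31.9583, 162.7500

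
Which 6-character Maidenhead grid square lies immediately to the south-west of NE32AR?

NE22xq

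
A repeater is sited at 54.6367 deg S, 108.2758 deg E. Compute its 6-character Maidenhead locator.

Offset from 180°W / 90°S: lon 288.2758°, lat 35.3633°.
Field: 288.2758/20 → 14 → O, 35.3633/10 → 3 → D; chars OD.
Square: 8.2758/2 → 4, 5.3633/1 → 5; chars 45.
Subsquare: 0.2758/0.0833333 → 3 → d, 0.3633/0.0416667 → 8 → i; chars di.

OD45di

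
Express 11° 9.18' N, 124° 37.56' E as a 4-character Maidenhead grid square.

PK21

Shift to the Maidenhead origin (180°W, 90°S): lon 304.63, lat 101.15.
Field: lon ⌊304.63/20⌋ = 15 → P; lat ⌊101.15/10⌋ = 10 → K.
Square: lon ⌊4.63/2⌋ = 2; lat ⌊1.15/1⌋ = 1.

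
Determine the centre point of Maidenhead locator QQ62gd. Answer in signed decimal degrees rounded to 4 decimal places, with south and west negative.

Field Q=16, Q=16: +16·20° lon, +16·10° lat → SW at lon 140°, lat 70°.
Square 6, 2: +6·2° lon, +2·1° lat → SW at lon 152°, lat 72°.
Subsquare g=6, d=3: +6·0.0833333° lon, +3·0.0416667° lat → SW at lon 152.5°, lat 72.125°.
Cell spans 0.0833333° lon × 0.0416667° lat. Centre is SW corner plus half of each.
latitude 72.1458, longitude 152.5417.

72.1458, 152.5417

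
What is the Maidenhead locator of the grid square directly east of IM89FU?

IM89gu

Longitude subsquare f = 5; +1 → 6 = g.
The latitude characters are unchanged.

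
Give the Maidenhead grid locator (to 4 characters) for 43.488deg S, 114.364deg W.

DE26

Offset from 180°W / 90°S: lon 65.64°, lat 46.51°.
Field (20°×10°, letters A–R): 65.64/20 → 3 → D, 46.51/10 → 4 → E; chars DE.
Square (2°×1°, digits 0–9): 5.64/2 → 2, 6.51/1 → 6; chars 26.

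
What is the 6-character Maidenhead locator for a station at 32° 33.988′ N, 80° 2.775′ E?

Add 180° to longitude and 90° to latitude: 260.0462, 122.5665.
Field: 260.0462/20 → 13 → N, 122.5665/10 → 12 → M; chars NM.
Square: 0.0462/2 → 0, 2.5665/1 → 2; chars 02.
Subsquare: 0.0462/0.0833333 → 0 → a, 0.5665/0.0416667 → 13 → n; chars an.

NM02an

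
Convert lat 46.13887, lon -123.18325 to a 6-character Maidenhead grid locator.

Add 180° to longitude and 90° to latitude: 56.8167, 136.1389.
Field: lon ⌊56.8167/20⌋ = 2 → C; lat ⌊136.1389/10⌋ = 13 → N.
Square: lon ⌊16.8167/2⌋ = 8; lat ⌊6.1389/1⌋ = 6.
Subsquare: lon ⌊0.8167/0.0833333⌋ = 9 → j; lat ⌊0.1389/0.0416667⌋ = 3 → d.

CN86jd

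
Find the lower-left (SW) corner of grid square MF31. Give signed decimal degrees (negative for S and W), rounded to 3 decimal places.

Field M=12, F=5: +12·20° lon, +5·10° lat → SW at lon 60°, lat -40°.
Square 3, 1: +3·2° lon, +1·1° lat → SW at lon 66°, lat -39°.
latitude -39.000, longitude 66.000.

-39.000, 66.000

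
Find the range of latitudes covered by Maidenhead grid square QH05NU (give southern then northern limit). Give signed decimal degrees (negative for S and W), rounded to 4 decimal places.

Field Q=16, H=7: +16·20° lon, +7·10° lat → SW at lon 140°, lat -20°.
Square 0, 5: +0·2° lon, +5·1° lat → SW at lon 140°, lat -15°.
Subsquare n=13, u=20: +13·0.0833333° lon, +20·0.0416667° lat → SW at lon 141.083°, lat -14.1667°.
Cell spans 0.0833333° lon × 0.0416667° lat.
south -14.1667, north -14.1250.

-14.1667, -14.1250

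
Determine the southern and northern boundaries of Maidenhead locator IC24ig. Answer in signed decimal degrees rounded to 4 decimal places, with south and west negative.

Field I=8, C=2: +8·20° lon, +2·10° lat → SW at lon -20°, lat -70°.
Square 2, 4: +2·2° lon, +4·1° lat → SW at lon -16°, lat -66°.
Subsquare i=8, g=6: +8·0.0833333° lon, +6·0.0416667° lat → SW at lon -15.3333°, lat -65.75°.
Cell spans 0.0833333° lon × 0.0416667° lat.
south -65.7500, north -65.7083.

-65.7500, -65.7083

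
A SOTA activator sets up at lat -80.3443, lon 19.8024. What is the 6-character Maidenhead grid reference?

JA99vp

Add 180° to longitude and 90° to latitude: 199.8024, 9.6557.
Field: 199.8024/20 → 9 → J, 9.6557/10 → 0 → A; chars JA.
Square: 19.8024/2 → 9, 9.6557/1 → 9; chars 99.
Subsquare: 1.8024/0.0833333 → 21 → v, 0.6557/0.0416667 → 15 → p; chars vp.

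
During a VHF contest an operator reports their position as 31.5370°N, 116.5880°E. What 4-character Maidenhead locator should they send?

OM81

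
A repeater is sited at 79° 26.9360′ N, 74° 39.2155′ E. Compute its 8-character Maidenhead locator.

MQ79hk87

Shift to the Maidenhead origin (180°W, 90°S): lon 254.65359, lat 169.44893.
Field: lon ⌊254.65359/20⌋ = 12 → M; lat ⌊169.44893/10⌋ = 16 → Q.
Square: lon ⌊14.65359/2⌋ = 7; lat ⌊9.44893/1⌋ = 9.
Subsquare: lon ⌊0.65359/0.0833333⌋ = 7 → h; lat ⌊0.44893/0.0416667⌋ = 10 → k.
Extended square: lon ⌊0.07026/0.00833333⌋ = 8; lat ⌊0.03227/0.00416667⌋ = 7.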